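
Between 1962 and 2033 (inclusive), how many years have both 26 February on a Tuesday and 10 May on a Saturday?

2

Check each year's weekday for 26 February and 10 May:
  1962: Mon/Thu  1963: Tue/Fri  1964: Wed/Sun  1965: Fri/Mon  1966: Sat/Tue  1967: Sun/Wed  1968: Mon/Fri  1969: Wed/Sat  1970: Thu/Sun  1971: Fri/Mon  1972: Sat/Wed  1973: Mon/Thu  1974: Tue/Fri  1975: Wed/Sat  …(44 more)…  2020: Wed/Sun  2021: Fri/Mon  2022: Sat/Tue  2023: Sun/Wed  2024: Mon/Fri  2025: Wed/Sat  2026: Thu/Sun  2027: Fri/Mon  2028: Sat/Wed  2029: Mon/Thu  2030: Tue/Fri  2031: Wed/Sat  2032: Thu/Mon  2033: Sat/Tue
Both conditions hold in: 1980, 2008 — 2.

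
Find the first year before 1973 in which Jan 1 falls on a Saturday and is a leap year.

Jan 1 advances by 2 weekdays after a leap year and by 1 after a common year.
1973: Jan 1 is Monday.
1972: Saturday (leap)
1972 begins on a Saturday and is a leap year.

1972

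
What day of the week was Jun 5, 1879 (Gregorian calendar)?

January 1, 1879 is a Wednesday.
June 5 is day 156 of the year, i.e. 155 days after Jan 1.
155 mod 7 = 1, so advance 1 weekday from Wednesday: Thursday.

Thursday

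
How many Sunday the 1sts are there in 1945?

2

Check the 1st of each month of 1945: Jan 1: Mon, Feb 1: Thu, Mar 1: Thu, Apr 1: Sun, May 1: Tue, Jun 1: Fri, Jul 1: Sun, Aug 1: Wed, Sep 1: Sat, Oct 1: Mon, Nov 1: Thu, Dec 1: Sat.
Sunday occurs in April, July — 2 months.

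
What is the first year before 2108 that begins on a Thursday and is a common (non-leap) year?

Jan 1 advances by 2 weekdays after a leap year and by 1 after a common year.
2108: Jan 1 is Sunday (leap).
2107: Saturday
2106: Friday
2105: Thursday
2105 begins on a Thursday and is a common year.

2105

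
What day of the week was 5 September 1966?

January 1, 1966 is a Saturday.
September 5 is day 248 of the year, i.e. 247 days after Jan 1.
247 mod 7 = 2, so advance 2 weekdays from Saturday: Monday.

Monday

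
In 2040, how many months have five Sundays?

A month of length L has five Sundays iff its first Sunday is on day ≤ L−28 (so day 1–3 in a 31-day month, 1–2 in a 30-day month, day 1 in a leap February).
Checking each month of 2040: Jan starts Sun (31d) ✓; Feb starts Wed (29d); Mar starts Thu (31d); Apr starts Sun (30d) ✓; May starts Tue (31d); Jun starts Fri (30d); Jul starts Sun (31d) ✓; Aug starts Wed (31d); Sep starts Sat (30d) ✓; Oct starts Mon (31d); Nov starts Thu (30d); Dec starts Sat (31d) ✓.
Five-Sunday months: January, April, July, September, December → 5.

5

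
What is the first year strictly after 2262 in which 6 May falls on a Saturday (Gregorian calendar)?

From one year to the next, a fixed date's weekday advances by 1, or by 2 when a Feb 29 lies between the two dates.
2262: May 6 is Tuesday.
2263: Wednesday (+1)
2264: Friday (+2)
2265: Saturday (+1)
6 May falls on a Saturday in 2265.

2265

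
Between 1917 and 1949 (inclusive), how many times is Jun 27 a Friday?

Track Jun 27's weekday year by year (advancing +1, or +2 across a Feb 29):
  1917: Wed  1918: Thu (+1)  1919: Fri (+1) ✓  1920: Sun (+2)  1921: Mon (+1)
  1922: Tue (+1)  1923: Wed (+1)  1924: Fri (+2) ✓  1925: Sat (+1)  1926: Sun (+1)
  1927: Mon (+1)  1928: Wed (+2)  1929: Thu (+1)  1930: Fri (+1) ✓  … (5 more years) …
  1936: Sat (+2)  1937: Sun (+1)  1938: Mon (+1)  1939: Tue (+1)  1940: Thu (+2)
  1941: Fri (+1) ✓  1942: Sat (+1)  1943: Sun (+1)  1944: Tue (+2)  1945: Wed (+1)
  1946: Thu (+1)  1947: Fri (+1) ✓  1948: Sun (+2)  1949: Mon (+1)
Friday years: 1919, 1924, 1930, 1941, 1947 — 5 in total.

5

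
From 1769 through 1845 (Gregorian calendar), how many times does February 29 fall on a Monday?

Leap years in 1769–1845: 18 of them.
Feb 29 weekday advances by 5 (mod 7) from one leap year to the next four years later (or differs when a century non-leap intervenes).
Leap-day weekdays: 1772:Sat 1776:Thu 1780:Tue 1784:Sun 1788:Fri 1792:Wed 1796:Mon✓ 1804:Wed 1808:Mon✓ 1812:Sat 1816:Thu 1820:Tue 1824:Sun 1828:Fri 1832:Wed 1836:Mon✓ 1840:Sat 1844:Thu
Monday: 1796, 1808, 1836 → 3.

3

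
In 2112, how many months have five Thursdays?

4

A month of length L has five Thursdays iff its first Thursday is on day ≤ L−28 (so day 1–3 in a 31-day month, 1–2 in a 30-day month, day 1 in a leap February).
Checking each month of 2112: Jan starts Fri (31d); Feb starts Mon (29d); Mar starts Tue (31d) ✓; Apr starts Fri (30d); May starts Sun (31d); Jun starts Wed (30d) ✓; Jul starts Fri (31d); Aug starts Mon (31d); Sep starts Thu (30d) ✓; Oct starts Sat (31d); Nov starts Tue (30d); Dec starts Thu (31d) ✓.
Five-Thursday months: March, June, September, December → 4.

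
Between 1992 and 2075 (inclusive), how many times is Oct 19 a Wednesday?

12

Track Oct 19's weekday year by year (advancing +1, or +2 across a Feb 29):
  1992: Mon  1993: Tue (+1)  1994: Wed (+1) ✓  1995: Thu (+1)  1996: Sat (+2)
  1997: Sun (+1)  1998: Mon (+1)  1999: Tue (+1)  2000: Thu (+2)  2001: Fri (+1)
  2002: Sat (+1)  2003: Sun (+1)  2004: Tue (+2)  2005: Wed (+1) ✓  … (56 more years) …
  2062: Thu (+1)  2063: Fri (+1)  2064: Sun (+2)  2065: Mon (+1)  2066: Tue (+1)
  2067: Wed (+1) ✓  2068: Fri (+2)  2069: Sat (+1)  2070: Sun (+1)  2071: Mon (+1)
  2072: Wed (+2) ✓  2073: Thu (+1)  2074: Fri (+1)  2075: Sat (+1)
Wednesday years: 1994, 2005, 2011, 2016, 2022, 2033, 2039, 2044, 2050, 2061, 2067, 2072 — 12 in total.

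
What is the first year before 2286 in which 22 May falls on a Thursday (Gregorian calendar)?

From one year to the next, a fixed date's weekday advances by 1, or by 2 when a Feb 29 lies between the two dates.
2286: May 22 is Saturday.
2285: Friday (−1)
2284: Thursday (−1)
22 May falls on a Thursday in 2284.

2284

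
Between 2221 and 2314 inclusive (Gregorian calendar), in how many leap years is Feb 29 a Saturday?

Leap years in 2221–2314: 22 of them.
Feb 29 weekday advances by 5 (mod 7) from one leap year to the next four years later (or differs when a century non-leap intervenes).
Leap-day weekdays: 2224:Sun 2228:Fri 2232:Wed 2236:Mon 2240:Sat✓ 2244:Thu 2248:Tue 2252:Sun 2256:Fri 2260:Wed 2264:Mon 2268:Sat✓ 2272:Thu 2276:Tue 2280:Sun 2284:Fri 2288:Wed 2292:Mon 2296:Sat✓ 2304:Mon 2308:Sat✓ 2312:Thu
Saturday: 2240, 2268, 2296, 2308 → 4.

4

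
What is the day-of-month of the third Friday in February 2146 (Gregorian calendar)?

18

February 1, 2146 is a Tuesday, so the first Friday is the 4th.
The third Friday is 4 + 14 = 18.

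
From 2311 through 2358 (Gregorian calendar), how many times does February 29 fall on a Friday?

2

Leap years in 2311–2358: 12 of them.
Feb 29 weekday advances by 5 (mod 7) from one leap year to the next four years later (or differs when a century non-leap intervenes).
Leap-day weekdays: 2312:Thu 2316:Tue 2320:Sun 2324:Fri✓ 2328:Wed 2332:Mon 2336:Sat 2340:Thu 2344:Tue 2348:Sun 2352:Fri✓ 2356:Wed
Friday: 2324, 2352 → 2.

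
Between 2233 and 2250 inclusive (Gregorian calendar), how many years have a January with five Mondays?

January has 31 days; it has five Mondays when Monday falls among the first (month-length − 28) days — i.e. when January 1 is one of Monday/Sunday/Saturday.
January 1 by year: 2233:Tue 2234:Wed 2235:Thu 2236:Fri 2237:Sun✓ 2238:Mon✓ 2239:Tue 2240:Wed 2241:Fri 2242:Sat✓ 2243:Sun✓ 2244:Mon✓ 2245:Wed 2246:Thu 2247:Fri 2248:Sat✓ 2249:Mon✓ 2250:Tue
Years with five Mondays: 2237, 2238, 2242, 2243, 2244, 2248, 2249 → 7.

7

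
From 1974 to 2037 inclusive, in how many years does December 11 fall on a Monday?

Track December 11's weekday year by year (advancing +1, or +2 across a Feb 29):
  1974: Wed  1975: Thu (+1)  1976: Sat (+2)  1977: Sun (+1)  1978: Mon (+1) ✓
  1979: Tue (+1)  1980: Thu (+2)  1981: Fri (+1)  1982: Sat (+1)  1983: Sun (+1)
  1984: Tue (+2)  1985: Wed (+1)  1986: Thu (+1)  1987: Fri (+1)  … (36 more years) …
  2024: Wed (+2)  2025: Thu (+1)  2026: Fri (+1)  2027: Sat (+1)  2028: Mon (+2) ✓
  2029: Tue (+1)  2030: Wed (+1)  2031: Thu (+1)  2032: Sat (+2)  2033: Sun (+1)
  2034: Mon (+1) ✓  2035: Tue (+1)  2036: Thu (+2)  2037: Fri (+1)
Monday years: 1978, 1989, 1995, 2000, 2006, 2017, 2023, 2028, 2034 — 9 in total.

9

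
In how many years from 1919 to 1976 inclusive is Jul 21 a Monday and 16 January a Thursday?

7

Check each year's weekday for Jul 21 and 16 January:
  1919: Mon/Thu ✓  1920: Wed/Fri  1921: Thu/Sun  1922: Fri/Mon  1923: Sat/Tue  1924: Mon/Wed  1925: Tue/Fri  1926: Wed/Sat  1927: Thu/Sun  1928: Sat/Mon  1929: Sun/Wed  1930: Mon/Thu ✓  1931: Tue/Fri  1932: Thu/Sat  …(30 more)…  1963: Sun/Wed  1964: Tue/Thu  1965: Wed/Sat  1966: Thu/Sun  1967: Fri/Mon  1968: Sun/Tue  1969: Mon/Thu ✓  1970: Tue/Fri  1971: Wed/Sat  1972: Fri/Sun  1973: Sat/Tue  1974: Sun/Wed  1975: Mon/Thu ✓  1976: Wed/Fri
Both conditions hold in: 1919, 1930, 1941, 1947, 1958, 1969, 1975 — 7.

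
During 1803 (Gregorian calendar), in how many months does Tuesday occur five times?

A month of length L has five Tuesdays iff its first Tuesday is on day ≤ L−28 (so day 1–3 in a 31-day month, 1–2 in a 30-day month, day 1 in a leap February).
Checking each month of 1803: Jan starts Sat (31d); Feb starts Tue (28d); Mar starts Tue (31d) ✓; Apr starts Fri (30d); May starts Sun (31d) ✓; Jun starts Wed (30d); Jul starts Fri (31d); Aug starts Mon (31d) ✓; Sep starts Thu (30d); Oct starts Sat (31d); Nov starts Tue (30d) ✓; Dec starts Thu (31d).
Five-Tuesday months: March, May, August, November → 4.

4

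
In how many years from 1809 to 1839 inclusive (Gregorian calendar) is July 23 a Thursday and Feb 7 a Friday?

1

Check each year's weekday for July 23 and Feb 7:
  1809: Sun/Tue  1810: Mon/Wed  1811: Tue/Thu  1812: Thu/Fri ✓  1813: Fri/Sun  1814: Sat/Mon  1815: Sun/Tue  1816: Tue/Wed  1817: Wed/Fri  1818: Thu/Sat  1819: Fri/Sun  1820: Sun/Mon  1821: Mon/Wed  1822: Tue/Thu  …(3 more)…  1826: Sun/Tue  1827: Mon/Wed  1828: Wed/Thu  1829: Thu/Sat  1830: Fri/Sun  1831: Sat/Mon  1832: Mon/Tue  1833: Tue/Thu  1834: Wed/Fri  1835: Thu/Sat  1836: Sat/Sun  1837: Sun/Tue  1838: Mon/Wed  1839: Tue/Thu
Both conditions hold in: 1812 — 1.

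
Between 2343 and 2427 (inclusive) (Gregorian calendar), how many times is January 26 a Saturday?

Track January 26's weekday year by year (advancing +1, or +2 across a Feb 29):
  2343: Tue  2344: Wed (+1)  2345: Fri (+2)  2346: Sat (+1) ✓  2347: Sun (+1)
  2348: Mon (+1)  2349: Wed (+2)  2350: Thu (+1)  2351: Fri (+1)  2352: Sat (+1) ✓
  2353: Mon (+2)  2354: Tue (+1)  2355: Wed (+1)  2356: Thu (+1)  … (57 more years) …
  2414: Sun (+1)  2415: Mon (+1)  2416: Tue (+1)  2417: Thu (+2)  2418: Fri (+1)
  2419: Sat (+1) ✓  2420: Sun (+1)  2421: Tue (+2)  2422: Wed (+1)  2423: Thu (+1)
  2424: Fri (+1)  2425: Sun (+2)  2426: Mon (+1)  2427: Tue (+1)
Saturday years: 2346, 2352, 2357, 2363, 2374, 2380, 2385, 2391, 2402, 2408, 2413, 2419 — 12 in total.

12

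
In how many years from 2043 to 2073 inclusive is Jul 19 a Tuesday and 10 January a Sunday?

Check each year's weekday for Jul 19 and 10 January:
  2043: Sun/Sat  2044: Tue/Sun ✓  2045: Wed/Tue  2046: Thu/Wed  2047: Fri/Thu  2048: Sun/Fri  2049: Mon/Sun  2050: Tue/Mon  2051: Wed/Tue  2052: Fri/Wed  2053: Sat/Fri  2054: Sun/Sat  2055: Mon/Sun  2056: Wed/Mon  …(3 more)…  2060: Mon/Sat  2061: Tue/Mon  2062: Wed/Tue  2063: Thu/Wed  2064: Sat/Thu  2065: Sun/Sat  2066: Mon/Sun  2067: Tue/Mon  2068: Thu/Tue  2069: Fri/Thu  2070: Sat/Fri  2071: Sun/Sat  2072: Tue/Sun ✓  2073: Wed/Tue
Both conditions hold in: 2044, 2072 — 2.

2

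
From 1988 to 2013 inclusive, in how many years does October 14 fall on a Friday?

4

Track October 14's weekday year by year (advancing +1, or +2 across a Feb 29):
  1988: Fri ✓  1989: Sat (+1)  1990: Sun (+1)  1991: Mon (+1)  1992: Wed (+2)
  1993: Thu (+1)  1994: Fri (+1) ✓  1995: Sat (+1)  1996: Mon (+2)  1997: Tue (+1)
  1998: Wed (+1)  1999: Thu (+1)  2000: Sat (+2)  2001: Sun (+1)  2002: Mon (+1)
  2003: Tue (+1)  2004: Thu (+2)  2005: Fri (+1) ✓  2006: Sat (+1)  2007: Sun (+1)
  2008: Tue (+2)  2009: Wed (+1)  2010: Thu (+1)  2011: Fri (+1) ✓  2012: Sun (+2)
  2013: Mon (+1)
Friday years: 1988, 1994, 2005, 2011 — 4 in total.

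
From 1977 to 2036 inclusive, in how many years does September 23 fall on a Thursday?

Track September 23's weekday year by year (advancing +1, or +2 across a Feb 29):
  1977: Fri  1978: Sat (+1)  1979: Sun (+1)  1980: Tue (+2)  1981: Wed (+1)
  1982: Thu (+1) ✓  1983: Fri (+1)  1984: Sun (+2)  1985: Mon (+1)  1986: Tue (+1)
  1987: Wed (+1)  1988: Fri (+2)  1989: Sat (+1)  1990: Sun (+1)  … (32 more years) …
  2023: Sat (+1)  2024: Mon (+2)  2025: Tue (+1)  2026: Wed (+1)  2027: Thu (+1) ✓
  2028: Sat (+2)  2029: Sun (+1)  2030: Mon (+1)  2031: Tue (+1)  2032: Thu (+2) ✓
  2033: Fri (+1)  2034: Sat (+1)  2035: Sun (+1)  2036: Tue (+2)
Thursday years: 1982, 1993, 1999, 2004, 2010, 2021, 2027, 2032 — 8 in total.

8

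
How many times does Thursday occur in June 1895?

4

June 1895 has 30 days and begins on Saturday.
The first Thursday is June 6.
Thursdays fall on 6, 13, 20, 27 — that's 4.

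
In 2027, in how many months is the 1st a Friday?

Check the 1st of each month of 2027: Jan 1: Fri, Feb 1: Mon, Mar 1: Mon, Apr 1: Thu, May 1: Sat, Jun 1: Tue, Jul 1: Thu, Aug 1: Sun, Sep 1: Wed, Oct 1: Fri, Nov 1: Mon, Dec 1: Wed.
Friday occurs in January, October — 2 months.

2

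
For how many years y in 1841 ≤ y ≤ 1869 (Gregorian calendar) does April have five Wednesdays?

April has 30 days; it has five Wednesdays when Wednesday falls among the first (month-length − 28) days — i.e. when April 1 is one of Wednesday/Tuesday.
April 1 by year: 1841:Thu 1842:Fri 1843:Sat 1844:Mon 1845:Tue✓ 1846:Wed✓ 1847:Thu 1848:Sat 1849:Sun 1850:Mon 1851:Tue✓ 1852:Thu 1853:Fri 1854:Sat 1855:Sun 1856:Tue✓ 1857:Wed✓ 1858:Thu 1859:Fri 1860:Sun 1861:Mon 1862:Tue✓ 1863:Wed✓ 1864:Fri 1865:Sat 1866:Sun 1867:Mon 1868:Wed✓ 1869:Thu
Years with five Wednesdays: 1845, 1846, 1851, 1856, 1857, 1862, 1863, 1868 → 8.

8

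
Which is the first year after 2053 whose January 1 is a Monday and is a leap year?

Jan 1 advances by 2 weekdays after a leap year and by 1 after a common year.
2053: Jan 1 is Wednesday.
2054: Thursday
2055: Friday
2056: Saturday (leap)
2057: Monday
2058: Tuesday
2059: Wednesday
2060: Thursday (leap)
2061: Saturday
2062: Sunday
2063: Monday
2064: Tuesday (leap)
2065: Thursday
2066: Friday
2067: Saturday
2068: Sunday (leap)
2069: Tuesday
2070: Wednesday
2071: Thursday
2072: Friday (leap)
2073: Sunday
2074: Monday
2075: Tuesday
2076: Wednesday (leap)
2077: Friday
2078: Saturday
2079: Sunday
2080: Monday (leap)
2080 begins on a Monday and is a leap year.

2080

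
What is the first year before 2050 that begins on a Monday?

Jan 1 advances by 2 weekdays after a leap year and by 1 after a common year.
2050: Jan 1 is Saturday.
2049: Friday
2048: Wednesday (leap)
2047: Tuesday
2046: Monday
2046 begins on a Monday

2046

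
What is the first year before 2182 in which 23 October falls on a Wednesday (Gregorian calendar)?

2176

From one year to the next, a fixed date's weekday advances by 1, or by 2 when a Feb 29 lies between the two dates.
2182: October 23 is Wednesday.
2181: Tuesday (−1)
2180: Monday (−1)
2179: Saturday (−2)
2178: Friday (−1)
2177: Thursday (−1)
2176: Wednesday (−1)
23 October falls on a Wednesday in 2176.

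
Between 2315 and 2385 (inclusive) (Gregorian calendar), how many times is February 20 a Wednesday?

11

Track February 20's weekday year by year (advancing +1, or +2 across a Feb 29):
  2315: Sat  2316: Sun (+1)  2317: Tue (+2)  2318: Wed (+1) ✓  2319: Thu (+1)
  2320: Fri (+1)  2321: Sun (+2)  2322: Mon (+1)  2323: Tue (+1)  2324: Wed (+1) ✓
  2325: Fri (+2)  2326: Sat (+1)  2327: Sun (+1)  2328: Mon (+1)  … (43 more years) …
  2372: Sun (+1)  2373: Tue (+2)  2374: Wed (+1) ✓  2375: Thu (+1)  2376: Fri (+1)
  2377: Sun (+2)  2378: Mon (+1)  2379: Tue (+1)  2380: Wed (+1) ✓  2381: Fri (+2)
  2382: Sat (+1)  2383: Sun (+1)  2384: Mon (+1)  2385: Wed (+2) ✓
Wednesday years: 2318, 2324, 2329, 2335, 2346, 2352, 2357, 2363, 2374, 2380, 2385 — 11 in total.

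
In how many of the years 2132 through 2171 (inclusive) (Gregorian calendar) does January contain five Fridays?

17

January has 31 days; it has five Fridays when Friday falls among the first (month-length − 28) days — i.e. when January 1 is one of Friday/Thursday/Wednesday.
January 1 by year: 2132:Tue 2133:Thu✓ 2134:Fri✓ 2135:Sat 2136:Sun 2137:Tue 2138:Wed✓ 2139:Thu✓ 2140:Fri✓ 2141:Sun 2142:Mon 2143:Tue 2144:Wed✓ 2145:Fri✓ 2146:Sat …(10 more)… 2157:Sat 2158:Sun 2159:Mon 2160:Tue 2161:Thu✓ 2162:Fri✓ 2163:Sat 2164:Sun 2165:Tue 2166:Wed✓ 2167:Thu✓ 2168:Fri✓ 2169:Sun 2170:Mon 2171:Tue
Years with five Fridays: 2133, 2134, 2138, 2139, 2140, 2144, 2145, 2149, 2150, 2151, 2155, 2156, 2161, 2162, 2166, 2167, 2168 → 17.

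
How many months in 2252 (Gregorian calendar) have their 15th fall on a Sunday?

2

Check the 15th of each month of 2252: Jan 15: Thu, Feb 15: Sun, Mar 15: Mon, Apr 15: Thu, May 15: Sat, Jun 15: Tue, Jul 15: Thu, Aug 15: Sun, Sep 15: Wed, Oct 15: Fri, Nov 15: Mon, Dec 15: Wed.
Sunday occurs in February, August — 2 months.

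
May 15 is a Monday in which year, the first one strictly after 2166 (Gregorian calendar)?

2169

From one year to the next, a fixed date's weekday advances by 1, or by 2 when a Feb 29 lies between the two dates.
2166: May 15 is Thursday.
2167: Friday (+1)
2168: Sunday (+2)
2169: Monday (+1)
May 15 falls on a Monday in 2169.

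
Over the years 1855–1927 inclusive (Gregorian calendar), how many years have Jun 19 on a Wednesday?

10

Track Jun 19's weekday year by year (advancing +1, or +2 across a Feb 29):
  1855: Tue  1856: Thu (+2)  1857: Fri (+1)  1858: Sat (+1)  1859: Sun (+1)
  1860: Tue (+2)  1861: Wed (+1) ✓  1862: Thu (+1)  1863: Fri (+1)  1864: Sun (+2)
  1865: Mon (+1)  1866: Tue (+1)  1867: Wed (+1) ✓  1868: Fri (+2)  … (45 more years) …
  1914: Fri (+1)  1915: Sat (+1)  1916: Mon (+2)  1917: Tue (+1)  1918: Wed (+1) ✓
  1919: Thu (+1)  1920: Sat (+2)  1921: Sun (+1)  1922: Mon (+1)  1923: Tue (+1)
  1924: Thu (+2)  1925: Fri (+1)  1926: Sat (+1)  1927: Sun (+1)
Wednesday years: 1861, 1867, 1872, 1878, 1889, 1895, 1901, 1907, 1912, 1918 — 10 in total.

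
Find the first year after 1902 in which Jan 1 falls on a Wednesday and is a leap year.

Jan 1 advances by 2 weekdays after a leap year and by 1 after a common year.
1902: Jan 1 is Wednesday.
1903: Thursday
1904: Friday (leap)
1905: Sunday
1906: Monday
1907: Tuesday
1908: Wednesday (leap)
1908 begins on a Wednesday and is a leap year.

1908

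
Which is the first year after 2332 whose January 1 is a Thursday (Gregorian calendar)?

Jan 1 advances by 2 weekdays after a leap year and by 1 after a common year.
2332: Jan 1 is Friday (leap).
2333: Sunday
2334: Monday
2335: Tuesday
2336: Wednesday (leap)
2337: Friday
2338: Saturday
2339: Sunday
2340: Monday (leap)
2341: Wednesday
2342: Thursday
2342 begins on a Thursday

2342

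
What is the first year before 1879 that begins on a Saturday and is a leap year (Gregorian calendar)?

1876

Jan 1 advances by 2 weekdays after a leap year and by 1 after a common year.
1879: Jan 1 is Wednesday.
1878: Tuesday
1877: Monday
1876: Saturday (leap)
1876 begins on a Saturday and is a leap year.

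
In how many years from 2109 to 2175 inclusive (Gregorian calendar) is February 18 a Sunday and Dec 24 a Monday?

7

Check each year's weekday for February 18 and Dec 24:
  2109: Mon/Tue  2110: Tue/Wed  2111: Wed/Thu  2112: Thu/Sat  2113: Sat/Sun  2114: Sun/Mon ✓  2115: Mon/Tue  2116: Tue/Thu  2117: Thu/Fri  2118: Fri/Sat  2119: Sat/Sun  2120: Sun/Tue  2121: Tue/Wed  2122: Wed/Thu  …(39 more)…  2162: Thu/Fri  2163: Fri/Sat  2164: Sat/Mon  2165: Mon/Tue  2166: Tue/Wed  2167: Wed/Thu  2168: Thu/Sat  2169: Sat/Sun  2170: Sun/Mon ✓  2171: Mon/Tue  2172: Tue/Thu  2173: Thu/Fri  2174: Fri/Sat  2175: Sat/Sun
Both conditions hold in: 2114, 2125, 2131, 2142, 2153, 2159, 2170 — 7.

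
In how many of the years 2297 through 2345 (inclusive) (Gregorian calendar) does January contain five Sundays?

22

January has 31 days; it has five Sundays when Sunday falls among the first (month-length − 28) days — i.e. when January 1 is one of Sunday/Saturday/Friday.
January 1 by year: 2297:Fri✓ 2298:Sat✓ 2299:Sun✓ 2300:Mon 2301:Tue 2302:Wed 2303:Thu 2304:Fri✓ 2305:Sun✓ 2306:Mon 2307:Tue 2308:Wed 2309:Fri✓ 2310:Sat✓ 2311:Sun✓ …(19 more)… 2331:Thu 2332:Fri✓ 2333:Sun✓ 2334:Mon 2335:Tue 2336:Wed 2337:Fri✓ 2338:Sat✓ 2339:Sun✓ 2340:Mon 2341:Wed 2342:Thu 2343:Fri✓ 2344:Sat✓ 2345:Mon
Years with five Sundays: 2297, 2298, 2299, 2304, 2305, 2309, 2310, 2311, 2315, 2316, 2321, 2322, 2326, 2327, 2328, 2332, 2333, 2337, 2338, 2339, 2343, 2344 → 22.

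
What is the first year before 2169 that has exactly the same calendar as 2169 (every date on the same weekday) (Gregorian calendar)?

2158

Two years share a calendar iff Jan 1 falls on the same weekday and both are leap or both are common. 2169: Jan 1 is Sunday, common year.
2168: Jan 1 Friday, leap
2167: Jan 1 Thursday, common
2166: Jan 1 Wednesday, common
2165: Jan 1 Tuesday, common
2164: Jan 1 Sunday, leap
2163: Jan 1 Saturday, common
2162: Jan 1 Friday, common
2161: Jan 1 Thursday, common
2160: Jan 1 Tuesday, leap
2159: Jan 1 Monday, common
2158: Jan 1 Sunday, common
2158 matches on both conditions.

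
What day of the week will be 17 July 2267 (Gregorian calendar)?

January 1, 2267 is a Tuesday.
July 17 is day 198 of the year, i.e. 197 days after Jan 1.
197 mod 7 = 1, so advance 1 weekday from Tuesday: Wednesday.

Wednesday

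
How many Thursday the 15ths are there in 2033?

Check the 15th of each month of 2033: Jan 15: Sat, Feb 15: Tue, Mar 15: Tue, Apr 15: Fri, May 15: Sun, Jun 15: Wed, Jul 15: Fri, Aug 15: Mon, Sep 15: Thu, Oct 15: Sat, Nov 15: Tue, Dec 15: Thu.
Thursday occurs in September, December — 2 months.

2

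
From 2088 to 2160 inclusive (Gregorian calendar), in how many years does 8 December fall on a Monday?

11

Track 8 December's weekday year by year (advancing +1, or +2 across a Feb 29):
  2088: Wed  2089: Thu (+1)  2090: Fri (+1)  2091: Sat (+1)  2092: Mon (+2) ✓
  2093: Tue (+1)  2094: Wed (+1)  2095: Thu (+1)  2096: Sat (+2)  2097: Sun (+1)
  2098: Mon (+1) ✓  2099: Tue (+1)  2100: Wed (+1)  2101: Thu (+1)  … (45 more years) …
  2147: Fri (+1)  2148: Sun (+2)  2149: Mon (+1) ✓  2150: Tue (+1)  2151: Wed (+1)
  2152: Fri (+2)  2153: Sat (+1)  2154: Sun (+1)  2155: Mon (+1) ✓  2156: Wed (+2)
  2157: Thu (+1)  2158: Fri (+1)  2159: Sat (+1)  2160: Mon (+2) ✓
Monday years: 2092, 2098, 2104, 2110, 2121, 2127, 2132, 2138, 2149, 2155, 2160 — 11 in total.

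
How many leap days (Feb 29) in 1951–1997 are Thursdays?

Leap years in 1951–1997: 12 of them.
Feb 29 weekday advances by 5 (mod 7) from one leap year to the next four years later (or differs when a century non-leap intervenes).
Leap-day weekdays: 1952:Fri 1956:Wed 1960:Mon 1964:Sat 1968:Thu✓ 1972:Tue 1976:Sun 1980:Fri 1984:Wed 1988:Mon 1992:Sat 1996:Thu✓
Thursday: 1968, 1996 → 2.

2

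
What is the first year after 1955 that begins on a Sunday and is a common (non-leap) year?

Jan 1 advances by 2 weekdays after a leap year and by 1 after a common year.
1955: Jan 1 is Saturday.
1956: Sunday (leap)
1957: Tuesday
1958: Wednesday
1959: Thursday
1960: Friday (leap)
1961: Sunday
1961 begins on a Sunday and is a common year.

1961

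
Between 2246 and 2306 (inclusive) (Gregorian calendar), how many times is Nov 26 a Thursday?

9

Track Nov 26's weekday year by year (advancing +1, or +2 across a Feb 29):
  2246: Thu ✓  2247: Fri (+1)  2248: Sun (+2)  2249: Mon (+1)  2250: Tue (+1)
  2251: Wed (+1)  2252: Fri (+2)  2253: Sat (+1)  2254: Sun (+1)  2255: Mon (+1)
  2256: Wed (+2)  2257: Thu (+1) ✓  2258: Fri (+1)  2259: Sat (+1)  … (33 more years) …
  2293: Sun (+1)  2294: Mon (+1)  2295: Tue (+1)  2296: Thu (+2) ✓  2297: Fri (+1)
  2298: Sat (+1)  2299: Sun (+1)  2300: Mon (+1)  2301: Tue (+1)  2302: Wed (+1)
  2303: Thu (+1) ✓  2304: Sat (+2)  2305: Sun (+1)  2306: Mon (+1)
Thursday years: 2246, 2257, 2263, 2268, 2274, 2285, 2291, 2296, 2303 — 9 in total.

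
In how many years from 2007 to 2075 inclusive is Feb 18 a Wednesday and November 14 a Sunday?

2

Check each year's weekday for Feb 18 and November 14:
  2007: Sun/Wed  2008: Mon/Fri  2009: Wed/Sat  2010: Thu/Sun  2011: Fri/Mon  2012: Sat/Wed  2013: Mon/Thu  2014: Tue/Fri  2015: Wed/Sat  2016: Thu/Mon  2017: Sat/Tue  2018: Sun/Wed  2019: Mon/Thu  2020: Tue/Sat  …(41 more)…  2062: Sat/Tue  2063: Sun/Wed  2064: Mon/Fri  2065: Wed/Sat  2066: Thu/Sun  2067: Fri/Mon  2068: Sat/Wed  2069: Mon/Thu  2070: Tue/Fri  2071: Wed/Sat  2072: Thu/Mon  2073: Sat/Tue  2074: Sun/Wed  2075: Mon/Thu
Both conditions hold in: 2032, 2060 — 2.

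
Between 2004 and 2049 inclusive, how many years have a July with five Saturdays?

20

July has 31 days; it has five Saturdays when Saturday falls among the first (month-length − 28) days — i.e. when July 1 is one of Saturday/Friday/Thursday.
July 1 by year: 2004:Thu✓ 2005:Fri✓ 2006:Sat✓ 2007:Sun 2008:Tue 2009:Wed 2010:Thu✓ 2011:Fri✓ 2012:Sun 2013:Mon 2014:Tue 2015:Wed 2016:Fri✓ 2017:Sat✓ 2018:Sun …(16 more)… 2035:Sun 2036:Tue 2037:Wed 2038:Thu✓ 2039:Fri✓ 2040:Sun 2041:Mon 2042:Tue 2043:Wed 2044:Fri✓ 2045:Sat✓ 2046:Sun 2047:Mon 2048:Wed 2049:Thu✓
Years with five Saturdays: 2004, 2005, 2006, 2010, 2011, 2016, 2017, 2021, 2022, 2023, 2027, 2028, 2032, 2033, 2034, 2038, 2039, 2044, 2045, 2049 → 20.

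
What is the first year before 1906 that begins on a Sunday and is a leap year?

1888

Jan 1 advances by 2 weekdays after a leap year and by 1 after a common year.
1906: Jan 1 is Monday.
1905: Sunday
1904: Friday (leap)
1903: Thursday
1902: Wednesday
1901: Tuesday
1900: Monday
1899: Sunday
1898: Saturday
1897: Friday
1896: Wednesday (leap)
1895: Tuesday
1894: Monday
1893: Sunday
1892: Friday (leap)
1891: Thursday
1890: Wednesday
1889: Tuesday
1888: Sunday (leap)
1888 begins on a Sunday and is a leap year.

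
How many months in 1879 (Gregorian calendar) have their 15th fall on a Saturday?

3

Check the 15th of each month of 1879: Jan 15: Wed, Feb 15: Sat, Mar 15: Sat, Apr 15: Tue, May 15: Thu, Jun 15: Sun, Jul 15: Tue, Aug 15: Fri, Sep 15: Mon, Oct 15: Wed, Nov 15: Sat, Dec 15: Mon.
Saturday occurs in February, March, November — 3 months.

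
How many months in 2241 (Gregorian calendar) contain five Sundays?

A month of length L has five Sundays iff its first Sunday is on day ≤ L−28 (so day 1–3 in a 31-day month, 1–2 in a 30-day month, day 1 in a leap February).
Checking each month of 2241: Jan starts Fri (31d) ✓; Feb starts Mon (28d); Mar starts Mon (31d); Apr starts Thu (30d); May starts Sat (31d) ✓; Jun starts Tue (30d); Jul starts Thu (31d); Aug starts Sun (31d) ✓; Sep starts Wed (30d); Oct starts Fri (31d) ✓; Nov starts Mon (30d); Dec starts Wed (31d).
Five-Sunday months: January, May, August, October → 4.

4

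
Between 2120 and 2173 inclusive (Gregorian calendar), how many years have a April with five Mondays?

16

April has 30 days; it has five Mondays when Monday falls among the first (month-length − 28) days — i.e. when April 1 is one of Monday/Sunday.
April 1 by year: 2120:Mon✓ 2121:Tue 2122:Wed 2123:Thu 2124:Sat 2125:Sun✓ 2126:Mon✓ 2127:Tue 2128:Thu 2129:Fri 2130:Sat 2131:Sun✓ 2132:Tue 2133:Wed 2134:Thu …(24 more)… 2159:Sun✓ 2160:Tue 2161:Wed 2162:Thu 2163:Fri 2164:Sun✓ 2165:Mon✓ 2166:Tue 2167:Wed 2168:Fri 2169:Sat 2170:Sun✓ 2171:Mon✓ 2172:Wed 2173:Thu
Years with five Mondays: 2120, 2125, 2126, 2131, 2136, 2137, 2142, 2143, 2148, 2153, 2154, 2159, 2164, 2165, 2170, 2171 → 16.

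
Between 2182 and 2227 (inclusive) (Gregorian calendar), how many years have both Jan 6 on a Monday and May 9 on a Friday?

6

Check each year's weekday for Jan 6 and May 9:
  2182: Sun/Thu  2183: Mon/Fri ✓  2184: Tue/Sun  2185: Thu/Mon  2186: Fri/Tue  2187: Sat/Wed  2188: Sun/Fri  2189: Tue/Sat  2190: Wed/Sun  2191: Thu/Mon  2192: Fri/Wed  2193: Sun/Thu  2194: Mon/Fri ✓  2195: Tue/Sat  …(18 more)…  2214: Thu/Mon  2215: Fri/Tue  2216: Sat/Thu  2217: Mon/Fri ✓  2218: Tue/Sat  2219: Wed/Sun  2220: Thu/Tue  2221: Sat/Wed  2222: Sun/Thu  2223: Mon/Fri ✓  2224: Tue/Sun  2225: Thu/Mon  2226: Fri/Tue  2227: Sat/Wed
Both conditions hold in: 2183, 2194, 2200, 2206, 2217, 2223 — 6.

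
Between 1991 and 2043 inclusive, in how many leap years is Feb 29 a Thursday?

2

Leap years in 1991–2043: 13 of them.
Feb 29 weekday advances by 5 (mod 7) from one leap year to the next four years later (or differs when a century non-leap intervenes).
Leap-day weekdays: 1992:Sat 1996:Thu✓ 2000:Tue 2004:Sun 2008:Fri 2012:Wed 2016:Mon 2020:Sat 2024:Thu✓ 2028:Tue 2032:Sun 2036:Fri 2040:Wed
Thursday: 1996, 2024 → 2.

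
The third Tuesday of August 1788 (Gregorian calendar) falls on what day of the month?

August 1, 1788 is a Friday, so the first Tuesday is the 5th.
The third Tuesday is 5 + 14 = 19.

19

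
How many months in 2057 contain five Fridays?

4

A month of length L has five Fridays iff its first Friday is on day ≤ L−28 (so day 1–3 in a 31-day month, 1–2 in a 30-day month, day 1 in a leap February).
Checking each month of 2057: Jan starts Mon (31d); Feb starts Thu (28d); Mar starts Thu (31d) ✓; Apr starts Sun (30d); May starts Tue (31d); Jun starts Fri (30d) ✓; Jul starts Sun (31d); Aug starts Wed (31d) ✓; Sep starts Sat (30d); Oct starts Mon (31d); Nov starts Thu (30d) ✓; Dec starts Sat (31d).
Five-Friday months: March, June, August, November → 4.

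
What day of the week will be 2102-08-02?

January 1, 2102 is a Sunday.
August 2 is day 214 of the year, i.e. 213 days after Jan 1.
213 mod 7 = 3, so advance 3 weekdays from Sunday: Wednesday.

Wednesday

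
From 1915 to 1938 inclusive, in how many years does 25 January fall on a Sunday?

3

Track 25 January's weekday year by year (advancing +1, or +2 across a Feb 29):
  1915: Mon  1916: Tue (+1)  1917: Thu (+2)  1918: Fri (+1)  1919: Sat (+1)
  1920: Sun (+1) ✓  1921: Tue (+2)  1922: Wed (+1)  1923: Thu (+1)  1924: Fri (+1)
  1925: Sun (+2) ✓  1926: Mon (+1)  1927: Tue (+1)  1928: Wed (+1)  1929: Fri (+2)
  1930: Sat (+1)  1931: Sun (+1) ✓  1932: Mon (+1)  1933: Wed (+2)  1934: Thu (+1)
  1935: Fri (+1)  1936: Sat (+1)  1937: Mon (+2)  1938: Tue (+1)
Sunday years: 1920, 1925, 1931 — 3 in total.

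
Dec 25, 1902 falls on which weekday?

January 1, 1902 is a Wednesday.
December 25 is day 359 of the year, i.e. 358 days after Jan 1.
358 mod 7 = 1, so advance 1 weekday from Wednesday: Thursday.

Thursday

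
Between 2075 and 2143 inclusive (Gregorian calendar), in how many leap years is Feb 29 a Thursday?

Leap years in 2075–2143: 16 of them.
Feb 29 weekday advances by 5 (mod 7) from one leap year to the next four years later (or differs when a century non-leap intervenes).
Leap-day weekdays: 2076:Sat 2080:Thu✓ 2084:Tue 2088:Sun 2092:Fri 2096:Wed 2104:Fri 2108:Wed 2112:Mon 2116:Sat 2120:Thu✓ 2124:Tue 2128:Sun 2132:Fri 2136:Wed 2140:Mon
Thursday: 2080, 2120 → 2.

2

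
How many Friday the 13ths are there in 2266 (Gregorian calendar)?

2

Check the 13th of each month of 2266: Jan 13: Sat, Feb 13: Tue, Mar 13: Tue, Apr 13: Fri, May 13: Sun, Jun 13: Wed, Jul 13: Fri, Aug 13: Mon, Sep 13: Thu, Oct 13: Sat, Nov 13: Tue, Dec 13: Thu.
Friday occurs in April, July — 2 months.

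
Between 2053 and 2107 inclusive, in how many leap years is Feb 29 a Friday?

3

Leap years in 2053–2107: 12 of them.
Feb 29 weekday advances by 5 (mod 7) from one leap year to the next four years later (or differs when a century non-leap intervenes).
Leap-day weekdays: 2056:Tue 2060:Sun 2064:Fri✓ 2068:Wed 2072:Mon 2076:Sat 2080:Thu 2084:Tue 2088:Sun 2092:Fri✓ 2096:Wed 2104:Fri✓
Friday: 2064, 2092, 2104 → 3.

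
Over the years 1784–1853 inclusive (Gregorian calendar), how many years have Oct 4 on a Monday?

10

Track Oct 4's weekday year by year (advancing +1, or +2 across a Feb 29):
  1784: Mon ✓  1785: Tue (+1)  1786: Wed (+1)  1787: Thu (+1)  1788: Sat (+2)
  1789: Sun (+1)  1790: Mon (+1) ✓  1791: Tue (+1)  1792: Thu (+2)  1793: Fri (+1)
  1794: Sat (+1)  1795: Sun (+1)  1796: Tue (+2)  1797: Wed (+1)  … (42 more years) …
  1840: Sun (+2)  1841: Mon (+1) ✓  1842: Tue (+1)  1843: Wed (+1)  1844: Fri (+2)
  1845: Sat (+1)  1846: Sun (+1)  1847: Mon (+1) ✓  1848: Wed (+2)  1849: Thu (+1)
  1850: Fri (+1)  1851: Sat (+1)  1852: Mon (+2) ✓  1853: Tue (+1)
Monday years: 1784, 1790, 1802, 1813, 1819, 1824, 1830, 1841, 1847, 1852 — 10 in total.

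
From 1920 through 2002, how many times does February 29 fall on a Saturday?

Leap years in 1920–2002: 21 of them.
Feb 29 weekday advances by 5 (mod 7) from one leap year to the next four years later (or differs when a century non-leap intervenes).
Leap-day weekdays: 1920:Sun 1924:Fri 1928:Wed 1932:Mon 1936:Sat✓ 1940:Thu 1944:Tue 1948:Sun 1952:Fri 1956:Wed 1960:Mon 1964:Sat✓ 1968:Thu 1972:Tue 1976:Sun 1980:Fri 1984:Wed 1988:Mon 1992:Sat✓ 1996:Thu 2000:Tue
Saturday: 1936, 1964, 1992 → 3.

3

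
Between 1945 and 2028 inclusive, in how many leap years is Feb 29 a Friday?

Leap years in 1945–2028: 21 of them.
Feb 29 weekday advances by 5 (mod 7) from one leap year to the next four years later (or differs when a century non-leap intervenes).
Leap-day weekdays: 1948:Sun 1952:Fri✓ 1956:Wed 1960:Mon 1964:Sat 1968:Thu 1972:Tue 1976:Sun 1980:Fri✓ 1984:Wed 1988:Mon 1992:Sat 1996:Thu 2000:Tue 2004:Sun 2008:Fri✓ 2012:Wed 2016:Mon 2020:Sat 2024:Thu 2028:Tue
Friday: 1952, 1980, 2008 → 3.

3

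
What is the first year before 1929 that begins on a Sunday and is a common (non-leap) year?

Jan 1 advances by 2 weekdays after a leap year and by 1 after a common year.
1929: Jan 1 is Tuesday.
1928: Sunday (leap)
1927: Saturday
1926: Friday
1925: Thursday
1924: Tuesday (leap)
1923: Monday
1922: Sunday
1922 begins on a Sunday and is a common year.

1922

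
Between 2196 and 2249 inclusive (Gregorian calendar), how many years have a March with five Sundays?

23

March has 31 days; it has five Sundays when Sunday falls among the first (month-length − 28) days — i.e. when March 1 is one of Sunday/Saturday/Friday.
March 1 by year: 2196:Tue 2197:Wed 2198:Thu 2199:Fri✓ 2200:Sat✓ 2201:Sun✓ 2202:Mon 2203:Tue 2204:Thu 2205:Fri✓ 2206:Sat✓ 2207:Sun✓ 2208:Tue 2209:Wed 2210:Thu …(24 more)… 2235:Sun✓ 2236:Tue 2237:Wed 2238:Thu 2239:Fri✓ 2240:Sun✓ 2241:Mon 2242:Tue 2243:Wed 2244:Fri✓ 2245:Sat✓ 2246:Sun✓ 2247:Mon 2248:Wed 2249:Thu
Years with five Sundays: 2199, 2200, 2201, 2205, 2206, 2207, 2211, 2212, 2216, 2217, 2218, 2222, 2223, 2228, 2229, 2233, 2234, 2235, 2239, 2240, 2244, 2245, 2246 → 23.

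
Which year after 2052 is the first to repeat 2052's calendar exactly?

2080

Two years share a calendar iff Jan 1 falls on the same weekday and both are leap or both are common. 2052: Jan 1 is Monday, leap year.
2053: Jan 1 Wednesday, common
2054: Jan 1 Thursday, common
2055: Jan 1 Friday, common
2056: Jan 1 Saturday, leap
2057: Jan 1 Monday, common
2058: Jan 1 Tuesday, common
2059: Jan 1 Wednesday, common
2060: Jan 1 Thursday, leap
2061: Jan 1 Saturday, common
2062: Jan 1 Sunday, common
2063: Jan 1 Monday, common
2064: Jan 1 Tuesday, leap
2065: Jan 1 Thursday, common
2066: Jan 1 Friday, common
2067: Jan 1 Saturday, common
2068: Jan 1 Sunday, leap
2069: Jan 1 Tuesday, common
2070: Jan 1 Wednesday, common
2071: Jan 1 Thursday, common
2072: Jan 1 Friday, leap
2073: Jan 1 Sunday, common
2074: Jan 1 Monday, common
2075: Jan 1 Tuesday, common
2076: Jan 1 Wednesday, leap
2077: Jan 1 Friday, common
2078: Jan 1 Saturday, common
2079: Jan 1 Sunday, common
2080: Jan 1 Monday, leap
2080 matches on both conditions.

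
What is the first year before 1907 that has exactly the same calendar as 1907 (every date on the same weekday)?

1901

Two years share a calendar iff Jan 1 falls on the same weekday and both are leap or both are common. 1907: Jan 1 is Tuesday, common year.
1906: Jan 1 Monday, common
1905: Jan 1 Sunday, common
1904: Jan 1 Friday, leap
1903: Jan 1 Thursday, common
1902: Jan 1 Wednesday, common
1901: Jan 1 Tuesday, common
1901 matches on both conditions.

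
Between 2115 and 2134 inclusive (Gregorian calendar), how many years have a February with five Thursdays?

1

February has 28 days (29 in leap years); it has five Thursdays when Thursday falls among the first (month-length − 28) days — i.e. when February 1 is Thursday in a leap year (never in a common year).
February 1 by year: 2115:Fri 2116:Sat 2117:Mon 2118:Tue 2119:Wed 2120:Thu✓ 2121:Sat 2122:Sun 2123:Mon 2124:Tue 2125:Thu 2126:Fri 2127:Sat 2128:Sun 2129:Tue 2130:Wed 2131:Thu 2132:Fri 2133:Sun 2134:Mon
Years with five Thursdays: 2120 → 1.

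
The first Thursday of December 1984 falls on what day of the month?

December 1, 1984 is a Saturday, so the first Thursday is the 6th.
The first Thursday is 6 + 0 = 6.

6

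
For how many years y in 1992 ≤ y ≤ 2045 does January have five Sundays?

24

January has 31 days; it has five Sundays when Sunday falls among the first (month-length − 28) days — i.e. when January 1 is one of Sunday/Saturday/Friday.
January 1 by year: 1992:Wed 1993:Fri✓ 1994:Sat✓ 1995:Sun✓ 1996:Mon 1997:Wed 1998:Thu 1999:Fri✓ 2000:Sat✓ 2001:Mon 2002:Tue 2003:Wed 2004:Thu 2005:Sat✓ 2006:Sun✓ …(24 more)… 2031:Wed 2032:Thu 2033:Sat✓ 2034:Sun✓ 2035:Mon 2036:Tue 2037:Thu 2038:Fri✓ 2039:Sat✓ 2040:Sun✓ 2041:Tue 2042:Wed 2043:Thu 2044:Fri✓ 2045:Sun✓
Years with five Sundays: 1993, 1994, 1995, 1999, 2000, 2005, 2006, 2010, 2011, 2012, 2016, 2017, 2021, 2022, 2023, 2027, 2028, 2033, 2034, 2038, 2039, 2040, 2044, 2045 → 24.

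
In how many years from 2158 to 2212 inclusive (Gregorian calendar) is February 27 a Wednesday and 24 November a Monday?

2

Check each year's weekday for February 27 and 24 November:
  2158: Mon/Fri  2159: Tue/Sat  2160: Wed/Mon ✓  2161: Fri/Tue  2162: Sat/Wed  2163: Sun/Thu  2164: Mon/Sat  2165: Wed/Sun  2166: Thu/Mon  2167: Fri/Tue  2168: Sat/Thu  2169: Mon/Fri  2170: Tue/Sat  2171: Wed/Sun  …(27 more)…  2199: Wed/Sun  2200: Thu/Mon  2201: Fri/Tue  2202: Sat/Wed  2203: Sun/Thu  2204: Mon/Sat  2205: Wed/Sun  2206: Thu/Mon  2207: Fri/Tue  2208: Sat/Thu  2209: Mon/Fri  2210: Tue/Sat  2211: Wed/Sun  2212: Thu/Tue
Both conditions hold in: 2160, 2188 — 2.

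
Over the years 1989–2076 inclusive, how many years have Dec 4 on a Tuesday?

Track Dec 4's weekday year by year (advancing +1, or +2 across a Feb 29):
  1989: Mon  1990: Tue (+1) ✓  1991: Wed (+1)  1992: Fri (+2)  1993: Sat (+1)
  1994: Sun (+1)  1995: Mon (+1)  1996: Wed (+2)  1997: Thu (+1)  1998: Fri (+1)
  1999: Sat (+1)  2000: Mon (+2)  2001: Tue (+1) ✓  2002: Wed (+1)  … (60 more years) …
  2063: Tue (+1) ✓  2064: Thu (+2)  2065: Fri (+1)  2066: Sat (+1)  2067: Sun (+1)
  2068: Tue (+2) ✓  2069: Wed (+1)  2070: Thu (+1)  2071: Fri (+1)  2072: Sun (+2)
  2073: Mon (+1)  2074: Tue (+1) ✓  2075: Wed (+1)  2076: Fri (+2)
Tuesday years: 1990, 2001, 2007, 2012, 2018, 2029, 2035, 2040, 2046, 2057, 2063, 2068, 2074 — 13 in total.

13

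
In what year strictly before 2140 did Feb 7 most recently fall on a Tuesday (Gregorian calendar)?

2136

From one year to the next, a fixed date's weekday advances by 1, or by 2 when a Feb 29 lies between the two dates.
2140: February 7 is Sunday.
2139: Saturday (−1)
2138: Friday (−1)
2137: Thursday (−1)
2136: Tuesday (−2)
Feb 7 falls on a Tuesday in 2136.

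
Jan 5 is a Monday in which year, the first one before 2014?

2009

From one year to the next, a fixed date's weekday advances by 1, or by 2 when a Feb 29 lies between the two dates.
2014: January 5 is Sunday.
2013: Saturday (−1)
2012: Thursday (−2)
2011: Wednesday (−1)
2010: Tuesday (−1)
2009: Monday (−1)
Jan 5 falls on a Monday in 2009.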